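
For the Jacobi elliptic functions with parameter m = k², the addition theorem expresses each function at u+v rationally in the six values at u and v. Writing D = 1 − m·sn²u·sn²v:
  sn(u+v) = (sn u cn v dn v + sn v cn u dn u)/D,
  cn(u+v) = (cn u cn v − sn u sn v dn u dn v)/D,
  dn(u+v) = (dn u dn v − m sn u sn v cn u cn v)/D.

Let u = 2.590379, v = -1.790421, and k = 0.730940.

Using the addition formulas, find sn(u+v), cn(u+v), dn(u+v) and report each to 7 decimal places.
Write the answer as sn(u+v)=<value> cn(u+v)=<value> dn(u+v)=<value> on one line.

sn(u+v)=0.6890787 cn(u+v)=0.7246865 dn(u+v)=0.8638931

sn u = 0.87636571752956, cn u = -0.4816462697238497, dn u = 0.7678991499831489
sn v = -0.9979471953431682, cn v = 0.06404213696235025, dn v = 0.6840453072259575
m = k² = 0.5342732836
D = 1 − m·sn²u·sn²v = 0.5913520337536582
sn(u+v) = (sn u·cn v·dn v + sn v·cn u·dn u)/D = 0.4074881063073972/0.5913520337536582 = 0.6890787264581321
cn(u+v) = (cn u·cn v − sn u·sn v·dn u·dn v)/D = 0.4285448296766619/0.5913520337536582 = 0.724686489968482
dn(u+v) = (dn u·dn v − m·sn u·sn v·cn u·cn v)/D = 0.5108649417431194/0.5913520337536582 = 0.8638931001900171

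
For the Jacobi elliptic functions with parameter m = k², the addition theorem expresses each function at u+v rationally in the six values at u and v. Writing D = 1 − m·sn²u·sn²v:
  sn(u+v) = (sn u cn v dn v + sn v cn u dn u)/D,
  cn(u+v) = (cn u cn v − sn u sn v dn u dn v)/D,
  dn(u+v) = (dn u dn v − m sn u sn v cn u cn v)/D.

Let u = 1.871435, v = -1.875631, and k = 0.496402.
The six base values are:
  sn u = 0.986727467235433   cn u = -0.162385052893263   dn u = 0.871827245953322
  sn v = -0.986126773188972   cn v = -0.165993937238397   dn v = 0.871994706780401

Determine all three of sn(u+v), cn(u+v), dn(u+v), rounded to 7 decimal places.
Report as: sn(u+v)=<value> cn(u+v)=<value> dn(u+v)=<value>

m = k² = 0.246414945604
D = 1 − m·sn²u·sn²v = 0.7666934237106334
sn(u+v) = (sn u·cn v·dn v + sn v·cn u·dn u)/D = -0.003217033839636593/0.7666934237106334 = -0.004195984653248795
cn(u+v) = (cn u·cn v − sn u·sn v·dn u·dn v)/D = 0.7666866743686155/0.7666934237106334 = 0.9999911968176468
dn(u+v) = (dn u·dn v − m·sn u·sn v·cn u·cn v)/D = 0.7666917605774038/0.7666934237106334 = 0.9999978307714946

sn(u+v)=-0.0041960 cn(u+v)=0.9999912 dn(u+v)=0.9999978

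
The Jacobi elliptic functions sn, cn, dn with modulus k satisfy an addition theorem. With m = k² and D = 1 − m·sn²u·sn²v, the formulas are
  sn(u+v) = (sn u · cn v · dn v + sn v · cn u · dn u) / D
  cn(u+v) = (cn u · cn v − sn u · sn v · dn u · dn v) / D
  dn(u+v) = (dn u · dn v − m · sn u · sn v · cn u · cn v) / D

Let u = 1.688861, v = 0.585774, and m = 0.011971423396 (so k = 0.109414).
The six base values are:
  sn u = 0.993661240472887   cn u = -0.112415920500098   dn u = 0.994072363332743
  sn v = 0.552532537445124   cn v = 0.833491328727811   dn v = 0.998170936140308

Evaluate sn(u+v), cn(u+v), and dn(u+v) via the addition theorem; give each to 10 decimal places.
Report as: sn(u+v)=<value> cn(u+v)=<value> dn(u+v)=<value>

sn(u+v)=0.7677182993 cn(u+v)=-0.6407874944 dn(u+v)=0.9964658279

m = k² = 0.011971423396
D = 1 − m·sn²u·sn²v = 0.9963914044780814
sn(u+v) = (sn u·cn v·dn v + sn v·cn u·dn u)/D = 0.7649479144385765/0.9963914044780814 = 0.7677182992553644
cn(u+v) = (cn u·cn v − sn u·sn v·dn u·dn v)/D = -0.6384751515242201/0.9963914044780814 = -0.6407874944070388
dn(u+v) = (dn u·dn v − m·sn u·sn v·cn u·cn v)/D = 0.9928699857695439/0.9963914044780814 = 0.9964658278938265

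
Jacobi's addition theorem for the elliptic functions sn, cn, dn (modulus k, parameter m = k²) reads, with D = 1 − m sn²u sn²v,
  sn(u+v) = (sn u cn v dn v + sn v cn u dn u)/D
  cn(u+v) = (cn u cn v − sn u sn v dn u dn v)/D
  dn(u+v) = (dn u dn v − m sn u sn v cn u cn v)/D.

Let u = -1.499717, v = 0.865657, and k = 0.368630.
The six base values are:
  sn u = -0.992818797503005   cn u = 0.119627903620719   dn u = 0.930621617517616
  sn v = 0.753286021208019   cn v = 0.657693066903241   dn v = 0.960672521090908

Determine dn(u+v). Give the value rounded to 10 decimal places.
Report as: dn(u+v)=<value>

dn(u+v)=0.9762156032

m = k² = 0.1358880769
D = 1 − m·sn²u·sn²v = 0.9239951770659641
dn(u+v) = (dn u·dn v − m·sn u·sn v·cn u·cn v)/D = 0.9020185091109072/0.9239951770659641 = 0.9762156031757209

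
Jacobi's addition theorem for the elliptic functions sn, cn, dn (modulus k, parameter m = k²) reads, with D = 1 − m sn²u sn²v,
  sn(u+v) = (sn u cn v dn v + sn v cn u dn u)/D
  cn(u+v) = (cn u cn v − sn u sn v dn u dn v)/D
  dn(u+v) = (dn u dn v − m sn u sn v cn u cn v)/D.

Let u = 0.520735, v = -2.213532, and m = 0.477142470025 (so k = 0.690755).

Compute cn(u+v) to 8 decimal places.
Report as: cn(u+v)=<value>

cn(u+v)=0.10293800

sn u = 0.4883107295679885, cn u = 0.8726698295396597, dn u = 0.9413961087501266
sn v = -0.9619729098306055, cn v = -0.2731448713632341, dn v = 0.7472992927833872
m = k² = 0.477142470025
D = 1 − m·sn²u·sn²v = 0.8947150506308645
cn(u+v) = (cn u·cn v − sn u·sn v·dn u·dn v)/D = 0.09210017555150677/0.8947150506308645 = 0.1029379973954466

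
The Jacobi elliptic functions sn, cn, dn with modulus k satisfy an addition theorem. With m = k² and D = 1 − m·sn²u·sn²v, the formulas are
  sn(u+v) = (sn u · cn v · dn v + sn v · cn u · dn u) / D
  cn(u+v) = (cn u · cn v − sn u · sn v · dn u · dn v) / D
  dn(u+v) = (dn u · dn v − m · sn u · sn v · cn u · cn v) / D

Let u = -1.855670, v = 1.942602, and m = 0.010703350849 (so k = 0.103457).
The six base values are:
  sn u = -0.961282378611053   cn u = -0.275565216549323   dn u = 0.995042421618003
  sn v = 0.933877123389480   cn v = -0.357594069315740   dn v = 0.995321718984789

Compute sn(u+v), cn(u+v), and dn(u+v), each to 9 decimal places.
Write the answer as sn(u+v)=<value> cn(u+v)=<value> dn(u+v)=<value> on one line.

sn(u+v)=0.086821382 cn(u+v)=0.996223894 dn(u+v)=0.999959659

m = k² = 0.010703350849
D = 1 − m·sn²u·sn²v = 0.9913741639783519
sn(u+v) = (sn u·cn v·dn v + sn v·cn u·dn u)/D = 0.0860724752516434/0.9913741639783519 = 0.08682138225817524
cn(u+v) = (cn u·cn v − sn u·sn v·dn u·dn v)/D = 0.9876306303511609/0.9913741639783519 = 0.9962238943042773
dn(u+v) = (dn u·dn v − m·sn u·sn v·cn u·cn v)/D = 0.9913341704689958/0.9913741639783519 = 0.9999596585115799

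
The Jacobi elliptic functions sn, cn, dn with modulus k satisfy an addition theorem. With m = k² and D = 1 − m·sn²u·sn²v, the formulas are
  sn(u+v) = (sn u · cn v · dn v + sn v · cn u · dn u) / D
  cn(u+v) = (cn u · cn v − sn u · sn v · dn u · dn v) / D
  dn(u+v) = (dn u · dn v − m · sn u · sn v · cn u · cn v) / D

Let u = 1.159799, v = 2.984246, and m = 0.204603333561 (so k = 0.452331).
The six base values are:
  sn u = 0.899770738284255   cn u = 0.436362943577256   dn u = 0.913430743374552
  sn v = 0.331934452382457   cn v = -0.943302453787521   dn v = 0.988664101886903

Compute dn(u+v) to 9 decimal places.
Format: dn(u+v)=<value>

m = k² = 0.204603333561
D = 1 − m·sn²u·sn²v = 0.981749233932093
dn(u+v) = (dn u·dn v − m·sn u·sn v·cn u·cn v)/D = 0.9282295294451371/0.981749233932093 = 0.9454853616003352

dn(u+v)=0.945485362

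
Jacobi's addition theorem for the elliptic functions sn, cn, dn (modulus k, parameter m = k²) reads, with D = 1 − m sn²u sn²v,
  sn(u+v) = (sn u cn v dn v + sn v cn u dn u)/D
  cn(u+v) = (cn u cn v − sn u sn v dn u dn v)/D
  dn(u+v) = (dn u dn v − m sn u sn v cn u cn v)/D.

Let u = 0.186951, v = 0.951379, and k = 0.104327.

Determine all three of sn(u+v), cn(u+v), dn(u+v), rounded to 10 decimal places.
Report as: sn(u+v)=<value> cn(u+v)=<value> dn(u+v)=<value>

sn u = 0.1858523257949384, cn u = 0.9825776880209585, dn u = 0.9998120076109077
sn v = 0.8134601244066586, cn v = 0.5816206891095807, dn v = 0.9963923859389594
m = k² = 0.010884122929
D = 1 − m·sn²u·sn²v = 0.9997512277257612
sn(u+v) = (sn u·cn v·dn v + sn v·cn u·dn u)/D = 0.9068430990668038/0.9997512277257612 = 0.9070687526232849
cn(u+v) = (cn u·cn v − sn u·sn v·dn u·dn v)/D = 0.4208777863157924/0.9997512277257612 = 0.420982515093487
dn(u+v) = (dn u·dn v − m·sn u·sn v·cn u·cn v)/D = 0.9952646894411006/0.9997512277257612 = 0.9955123453112765

sn(u+v)=0.9070687526 cn(u+v)=0.4209825151 dn(u+v)=0.9955123453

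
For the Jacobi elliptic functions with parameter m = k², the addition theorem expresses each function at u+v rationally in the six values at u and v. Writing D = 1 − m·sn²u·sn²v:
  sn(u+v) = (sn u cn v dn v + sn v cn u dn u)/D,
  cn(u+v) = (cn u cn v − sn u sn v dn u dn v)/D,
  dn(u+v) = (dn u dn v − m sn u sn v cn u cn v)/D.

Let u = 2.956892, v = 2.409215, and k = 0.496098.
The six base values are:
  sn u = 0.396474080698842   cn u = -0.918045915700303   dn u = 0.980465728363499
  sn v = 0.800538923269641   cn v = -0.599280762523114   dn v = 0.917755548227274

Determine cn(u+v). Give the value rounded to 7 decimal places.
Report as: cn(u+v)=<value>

cn(u+v)=0.2712945

m = k² = 0.246113225604
D = 1 − m·sn²u·sn²v = 0.975206978359977
cn(u+v) = (cn u·cn v − sn u·sn v·dn u·dn v)/D = 0.2645682514600506/0.975206978359977 = 0.2712944608999617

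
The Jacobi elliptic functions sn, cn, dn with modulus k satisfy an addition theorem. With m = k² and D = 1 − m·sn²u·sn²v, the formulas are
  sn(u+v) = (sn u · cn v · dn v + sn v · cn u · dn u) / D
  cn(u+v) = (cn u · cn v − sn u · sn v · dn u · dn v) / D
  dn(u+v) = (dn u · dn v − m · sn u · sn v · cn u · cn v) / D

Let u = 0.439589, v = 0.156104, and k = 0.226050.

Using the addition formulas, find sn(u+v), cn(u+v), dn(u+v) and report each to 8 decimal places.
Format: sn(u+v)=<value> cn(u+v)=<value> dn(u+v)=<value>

sn(u+v)=0.55969474 cn(u+v)=0.82869886 dn(u+v)=0.99196418

sn u = 0.4249379210744974, cn u = 0.905222493773152, dn u = 0.9953758139772642
sn v = 0.1554389244848102, cn v = 0.987845504497037, dn v = 0.9993825060595871
m = k² = 0.0510986025
D = 1 − m·sn²u·sn²v = 0.9997770643279501
sn(u+v) = (sn u·cn v·dn v + sn v·cn u·dn u)/D = 0.559569964114146/0.9997770643279501 = 0.559694740037159
cn(u+v) = (cn u·cn v − sn u·sn v·dn u·dn v)/D = 0.8285141119000373/0.9997770643279501 = 0.8286988584369699
dn(u+v) = (dn u·dn v − m·sn u·sn v·cn u·cn v)/D = 0.9917430404612036/0.9997770643279501 = 0.9919641846633609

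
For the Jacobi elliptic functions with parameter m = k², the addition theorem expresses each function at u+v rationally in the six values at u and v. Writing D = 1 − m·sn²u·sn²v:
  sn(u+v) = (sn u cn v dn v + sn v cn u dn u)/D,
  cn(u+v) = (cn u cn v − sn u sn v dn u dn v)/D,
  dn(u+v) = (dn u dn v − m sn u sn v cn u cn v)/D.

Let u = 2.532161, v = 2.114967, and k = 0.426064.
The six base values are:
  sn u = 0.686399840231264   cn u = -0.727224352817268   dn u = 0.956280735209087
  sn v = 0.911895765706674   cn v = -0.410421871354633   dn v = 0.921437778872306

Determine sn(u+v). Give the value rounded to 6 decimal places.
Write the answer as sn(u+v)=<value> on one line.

sn(u+v)=-0.962172

m = k² = 0.181530532096
D = 1 − m·sn²u·sn²v = 0.9288795613826181
sn(u+v) = (sn u·cn v·dn v + sn v·cn u·dn u)/D = -0.8937417229402622/0.9288795613826181 = -0.9621718036404484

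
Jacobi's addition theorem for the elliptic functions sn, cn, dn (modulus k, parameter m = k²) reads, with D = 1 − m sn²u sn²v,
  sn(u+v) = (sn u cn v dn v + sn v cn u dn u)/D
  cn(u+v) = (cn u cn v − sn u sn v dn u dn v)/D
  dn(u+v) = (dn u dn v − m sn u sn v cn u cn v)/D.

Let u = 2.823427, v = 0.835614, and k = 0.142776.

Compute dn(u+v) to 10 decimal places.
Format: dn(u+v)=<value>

dn(u+v)=0.9976472484

sn u = 0.3280494604493965, cn u = -0.9446605482917448, dn u = 0.9989025178589721
sn v = 0.7405519578356208, cn v = 0.6719991054650511, dn v = 0.9943945509270292
m = k² = 0.020384986176
D = 1 − m·sn²u·sn²v = 0.9987969043798368
dn(u+v) = (dn u·dn v − m·sn u·sn v·cn u·cn v)/D = 0.9964469833660942/0.9987969043798368 = 0.9976472484011135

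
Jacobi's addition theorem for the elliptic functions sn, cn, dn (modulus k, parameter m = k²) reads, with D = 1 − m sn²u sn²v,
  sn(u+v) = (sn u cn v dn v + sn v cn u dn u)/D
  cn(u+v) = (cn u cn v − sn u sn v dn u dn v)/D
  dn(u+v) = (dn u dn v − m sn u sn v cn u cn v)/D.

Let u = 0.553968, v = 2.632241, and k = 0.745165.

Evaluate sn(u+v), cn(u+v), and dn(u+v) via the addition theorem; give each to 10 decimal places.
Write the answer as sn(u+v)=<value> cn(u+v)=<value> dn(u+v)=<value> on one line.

sn(u+v)=0.5657108970 cn(u+v)=-0.8246036509 dn(u+v)=0.9068061077

sn u = 0.5135078478151235, cn u = 0.8580848968676001, dn u = 0.9238941770460219
sn v = 0.8733880986272784, cn v = -0.4870248753156531, dn v = 0.7592335709197231
m = k² = 0.555270877225
D = 1 − m·sn²u·sn²v = 0.8883101761685504
sn(u+v) = (sn u·cn v·dn v + sn v·cn u·dn u)/D = 0.5025267465503095/0.8883101761685504 = 0.5657108969727244
cn(u+v) = (cn u·cn v − sn u·sn v·dn u·dn v)/D = -0.7325038143833533/0.8883101761685504 = -0.8246036508810252
dn(u+v) = (dn u·dn v − m·sn u·sn v·cn u·cn v)/D = 0.8055250932818431/0.8883101761685504 = 0.906806107700156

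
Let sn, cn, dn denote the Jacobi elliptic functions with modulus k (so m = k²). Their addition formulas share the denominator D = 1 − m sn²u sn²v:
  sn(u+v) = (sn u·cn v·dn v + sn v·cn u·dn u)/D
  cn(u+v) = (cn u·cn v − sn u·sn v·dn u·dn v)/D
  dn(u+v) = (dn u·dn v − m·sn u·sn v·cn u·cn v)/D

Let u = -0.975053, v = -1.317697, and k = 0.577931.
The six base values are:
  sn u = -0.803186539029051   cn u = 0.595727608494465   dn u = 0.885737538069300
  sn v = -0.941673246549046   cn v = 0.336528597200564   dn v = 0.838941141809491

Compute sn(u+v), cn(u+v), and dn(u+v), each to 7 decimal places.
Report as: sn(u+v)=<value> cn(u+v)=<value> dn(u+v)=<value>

m = k² = 0.334004240761
D = 1 − m·sn²u·sn²v = 0.8089331746412377
sn(u+v) = (sn u·cn v·dn v + sn v·cn u·dn u)/D = -0.7236435060864581/0.8089331746412377 = -0.8945652481212609
cn(u+v) = (cn u·cn v − sn u·sn v·dn u·dn v)/D = -0.3615424693366596/0.8089331746412377 = -0.4469373746440846
dn(u+v) = (dn u·dn v − m·sn u·sn v·cn u·cn v)/D = 0.6924364560994754/0.8089331746412377 = 0.8559872160102363

sn(u+v)=-0.8945652 cn(u+v)=-0.4469374 dn(u+v)=0.8559872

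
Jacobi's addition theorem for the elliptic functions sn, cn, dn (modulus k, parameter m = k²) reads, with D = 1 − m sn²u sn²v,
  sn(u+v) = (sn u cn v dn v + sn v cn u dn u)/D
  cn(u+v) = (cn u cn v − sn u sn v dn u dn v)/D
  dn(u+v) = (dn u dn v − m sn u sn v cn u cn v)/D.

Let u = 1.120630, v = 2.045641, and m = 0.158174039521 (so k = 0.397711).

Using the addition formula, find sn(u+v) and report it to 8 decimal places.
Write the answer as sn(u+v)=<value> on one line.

sn(u+v)=0.11171657

sn u = 0.8874763864593229, cn u = 0.4608531908071187, dn u = 0.9356387437507711
sn v = 0.9306682866071267, cn v = -0.3658641008677336, dn v = 0.9289771741949048
m = k² = 0.158174039521
D = 1 − m·sn²u·sn²v = 0.8920957254980996
sn(u+v) = (sn u·cn v·dn v + sn v·cn u·dn u)/D = 0.09966187290207513/0.8920957254980996 = 0.1117165681367088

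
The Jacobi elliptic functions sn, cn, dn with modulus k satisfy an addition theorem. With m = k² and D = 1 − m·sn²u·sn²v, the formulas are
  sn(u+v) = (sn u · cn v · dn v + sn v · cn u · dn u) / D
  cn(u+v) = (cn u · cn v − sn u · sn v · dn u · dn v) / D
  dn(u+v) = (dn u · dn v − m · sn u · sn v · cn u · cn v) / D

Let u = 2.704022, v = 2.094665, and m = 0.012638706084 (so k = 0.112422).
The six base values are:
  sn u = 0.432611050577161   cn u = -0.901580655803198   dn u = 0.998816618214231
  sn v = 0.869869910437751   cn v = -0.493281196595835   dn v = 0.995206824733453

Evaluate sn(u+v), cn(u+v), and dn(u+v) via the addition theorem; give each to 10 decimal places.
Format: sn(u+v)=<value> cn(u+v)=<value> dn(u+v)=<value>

sn(u+v)=-0.9974911639 cn(u+v)=0.0707910869 dn(u+v)=0.9936924229

m = k² = 0.012638706084
D = 1 − m·sn²u·sn²v = 0.9982101919834845
sn(u+v) = (sn u·cn v·dn v + sn v·cn u·dn u)/D = -0.9957058461960557/0.9982101919834845 = -0.9974911638775671
cn(u+v) = (cn u·cn v − sn u·sn v·dn u·dn v)/D = 0.0706643844571066/0.9982101919834845 = 0.07079108691195947
dn(u+v) = (dn u·dn v − m·sn u·sn v·cn u·cn v)/D = 0.9919139041956477/0.9982101919834845 = 0.9936924228600332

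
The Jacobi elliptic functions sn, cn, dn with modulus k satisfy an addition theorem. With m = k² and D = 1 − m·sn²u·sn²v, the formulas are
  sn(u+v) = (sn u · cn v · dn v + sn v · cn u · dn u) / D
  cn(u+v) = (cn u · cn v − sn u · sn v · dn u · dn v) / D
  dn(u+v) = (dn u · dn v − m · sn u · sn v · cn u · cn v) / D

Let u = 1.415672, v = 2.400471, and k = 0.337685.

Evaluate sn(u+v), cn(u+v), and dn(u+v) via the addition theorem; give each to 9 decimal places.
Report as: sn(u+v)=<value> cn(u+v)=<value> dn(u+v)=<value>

sn(u+v)=-0.544092324 cn(u+v)=-0.839025353 dn(u+v)=0.982976408

sn u = 0.9817676535139715, cn u = 0.1900849139560274, dn u = 0.9434453062701779
sn v = 0.7360808394893481, cn v = -0.676893638422357, dn v = 0.9686156137531621
m = k² = 0.114031159225
D = 1 − m·sn²u·sn²v = 0.9404485961681285
sn(u+v) = (sn u·cn v·dn v + sn v·cn u·dn u)/D = -0.5116908625173153/0.9404485961681285 = -0.5440923242399501
cn(u+v) = (cn u·cn v − sn u·sn v·dn u·dn v)/D = -0.7890602152249786/0.9404485961681285 = -0.8390253528369503
dn(u+v) = (dn u·dn v − m·sn u·sn v·cn u·cn v)/D = 0.9244387834086517/0.9404485961681285 = 0.9829764084664393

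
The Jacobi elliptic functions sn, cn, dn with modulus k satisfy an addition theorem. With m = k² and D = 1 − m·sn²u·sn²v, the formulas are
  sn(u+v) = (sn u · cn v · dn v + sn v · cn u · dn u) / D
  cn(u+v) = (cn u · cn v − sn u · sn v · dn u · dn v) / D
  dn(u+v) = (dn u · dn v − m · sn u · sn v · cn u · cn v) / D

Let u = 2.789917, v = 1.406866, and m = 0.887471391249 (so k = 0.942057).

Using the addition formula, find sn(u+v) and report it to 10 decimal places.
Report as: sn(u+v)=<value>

sn u = 0.9958994637608565, cn u = -0.09046688941728039, dn u = 0.3461096699838688
sn v = 0.9027712794738875, cn v = 0.4301209329445384, dn v = 0.5260364826383751
m = k² = 0.887471391249
D = 1 − m·sn²u·sn²v = 0.2826339372380638
sn(u+v) = (sn u·cn v·dn v + sn v·cn u·dn u)/D = 0.1970644266676853/0.2826339372380638 = 0.697242619175266

sn(u+v)=0.6972426192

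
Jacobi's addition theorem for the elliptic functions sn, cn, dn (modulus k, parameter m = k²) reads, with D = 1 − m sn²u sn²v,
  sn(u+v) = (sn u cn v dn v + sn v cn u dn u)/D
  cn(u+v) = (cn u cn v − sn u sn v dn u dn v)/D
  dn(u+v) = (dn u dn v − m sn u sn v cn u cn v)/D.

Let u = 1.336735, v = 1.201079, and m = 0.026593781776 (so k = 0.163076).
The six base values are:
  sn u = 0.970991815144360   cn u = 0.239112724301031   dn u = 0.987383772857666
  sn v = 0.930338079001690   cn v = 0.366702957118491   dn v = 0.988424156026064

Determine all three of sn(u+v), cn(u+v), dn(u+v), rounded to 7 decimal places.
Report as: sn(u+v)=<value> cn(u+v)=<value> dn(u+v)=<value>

sn(u+v)=0.5842726 cn(u+v)=-0.8115575 dn(u+v)=0.9954504

m = k² = 0.026593781776
D = 1 − m·sn²u·sn²v = 0.9782983460962585
sn(u+v) = (sn u·cn v·dn v + sn v·cn u·dn u)/D = 0.571592931765613/0.9782983460962585 = 0.584272613816084
cn(u+v) = (cn u·cn v − sn u·sn v·dn u·dn v)/D = -0.7939453220028859/0.9782983460962585 = -0.8115574611477126
dn(u+v) = (dn u·dn v − m·sn u·sn v·cn u·cn v)/D = 0.9738475106631556/0.9782983460962585 = 0.9954504314038112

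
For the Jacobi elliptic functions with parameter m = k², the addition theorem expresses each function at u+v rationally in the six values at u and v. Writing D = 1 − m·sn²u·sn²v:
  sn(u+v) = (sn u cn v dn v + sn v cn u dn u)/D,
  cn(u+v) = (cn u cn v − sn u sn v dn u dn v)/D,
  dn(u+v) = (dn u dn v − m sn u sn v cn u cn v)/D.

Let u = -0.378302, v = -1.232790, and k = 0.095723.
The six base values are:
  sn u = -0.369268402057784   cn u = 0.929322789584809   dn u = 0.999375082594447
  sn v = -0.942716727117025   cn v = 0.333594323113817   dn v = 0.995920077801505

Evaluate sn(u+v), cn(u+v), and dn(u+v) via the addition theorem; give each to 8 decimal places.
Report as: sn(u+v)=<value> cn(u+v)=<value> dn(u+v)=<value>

m = k² = 0.009162892729
D = 1 − m·sn²u·sn²v = 0.9988896003338191
sn(u+v) = (sn u·cn v·dn v + sn v·cn u·dn u)/D = -0.9982239098839177/0.9988896003338191 = -0.9993335695459449
cn(u+v) = (cn u·cn v − sn u·sn v·dn u·dn v)/D = -0.03646175244171467/0.9988896003338191 = -0.03650228456631194
dn(u+v) = (dn u·dn v − m·sn u·sn v·cn u·cn v)/D = 0.9943088354571576/0.9988896003338191 = 0.9954141429892446

sn(u+v)=-0.99933357 cn(u+v)=-0.03650228 dn(u+v)=0.99541414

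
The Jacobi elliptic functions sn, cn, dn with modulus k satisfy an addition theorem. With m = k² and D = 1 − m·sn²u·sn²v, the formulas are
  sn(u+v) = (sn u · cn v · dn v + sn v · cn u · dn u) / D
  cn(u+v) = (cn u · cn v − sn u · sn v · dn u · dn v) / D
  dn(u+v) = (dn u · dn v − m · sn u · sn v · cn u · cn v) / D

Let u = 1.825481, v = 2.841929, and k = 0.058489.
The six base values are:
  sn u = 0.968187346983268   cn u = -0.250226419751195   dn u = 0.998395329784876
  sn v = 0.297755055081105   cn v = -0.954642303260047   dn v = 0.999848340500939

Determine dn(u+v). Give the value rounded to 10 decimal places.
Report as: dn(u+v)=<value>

dn(u+v)=0.9982921525

m = k² = 0.003420963121
D = 1 − m·sn²u·sn²v = 0.9997156943539779
dn(u+v) = (dn u·dn v − m·sn u·sn v·cn u·cn v)/D = 0.9980083323699656/0.9997156943539779 = 0.9982921524652911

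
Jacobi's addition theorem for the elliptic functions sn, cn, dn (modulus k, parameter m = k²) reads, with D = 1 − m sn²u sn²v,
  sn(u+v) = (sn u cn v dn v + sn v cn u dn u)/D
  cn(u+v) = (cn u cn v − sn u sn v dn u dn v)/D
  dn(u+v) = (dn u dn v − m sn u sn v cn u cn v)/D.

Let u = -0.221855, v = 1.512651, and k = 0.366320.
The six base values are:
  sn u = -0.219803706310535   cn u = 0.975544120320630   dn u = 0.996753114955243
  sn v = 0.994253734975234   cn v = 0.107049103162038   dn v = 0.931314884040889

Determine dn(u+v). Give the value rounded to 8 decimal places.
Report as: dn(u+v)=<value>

dn(u+v)=0.93736105

m = k² = 0.1341903424
D = 1 − m·sn²u·sn²v = 0.993591066790258
dn(u+v) = (dn u·dn v − m·sn u·sn v·cn u·cn v)/D = 0.931353563536746/0.993591066790258 = 0.9373610478860615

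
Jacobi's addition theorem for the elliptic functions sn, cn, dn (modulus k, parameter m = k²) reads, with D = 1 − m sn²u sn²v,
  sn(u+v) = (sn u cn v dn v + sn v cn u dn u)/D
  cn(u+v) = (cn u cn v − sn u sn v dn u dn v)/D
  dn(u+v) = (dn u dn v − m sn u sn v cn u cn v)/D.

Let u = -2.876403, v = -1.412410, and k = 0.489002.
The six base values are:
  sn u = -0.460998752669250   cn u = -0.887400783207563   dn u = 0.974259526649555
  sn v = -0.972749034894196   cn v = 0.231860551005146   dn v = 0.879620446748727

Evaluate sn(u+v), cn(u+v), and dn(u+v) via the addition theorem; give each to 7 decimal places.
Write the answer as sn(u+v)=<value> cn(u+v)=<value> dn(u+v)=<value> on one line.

m = k² = 0.239122956004
D = 1 − m·sn²u·sn²v = 0.951913586288165
sn(u+v) = (sn u·cn v·dn v + sn v·cn u·dn u)/D = 0.7469782445698271/0.951913586288165 = 0.7847122420875927
cn(u+v) = (cn u·cn v − sn u·sn v·dn u·dn v)/D = -0.5900533686874224/0.951913586288165 = -0.619860223855236
dn(u+v) = (dn u·dn v − m·sn u·sn v·cn u·cn v)/D = 0.8790418000361556/0.951913586288165 = 0.9234470572731699

sn(u+v)=0.7847122 cn(u+v)=-0.6198602 dn(u+v)=0.9234471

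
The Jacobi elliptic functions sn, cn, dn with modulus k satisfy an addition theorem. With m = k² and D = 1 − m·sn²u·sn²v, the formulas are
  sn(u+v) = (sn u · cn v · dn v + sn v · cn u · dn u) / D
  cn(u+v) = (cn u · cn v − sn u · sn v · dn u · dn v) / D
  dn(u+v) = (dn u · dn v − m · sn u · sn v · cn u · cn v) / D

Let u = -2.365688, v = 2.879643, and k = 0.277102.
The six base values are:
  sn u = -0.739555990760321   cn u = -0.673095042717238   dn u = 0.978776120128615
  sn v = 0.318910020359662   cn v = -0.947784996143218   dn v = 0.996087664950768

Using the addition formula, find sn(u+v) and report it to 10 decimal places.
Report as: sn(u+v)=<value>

m = k² = 0.076785518404
D = 1 − m·sn²u·sn²v = 0.9957287226761656
sn(u+v) = (sn u·cn v·dn v + sn v·cn u·dn u)/D = 0.4880968548187542/0.9957287226761656 = 0.4901905947906404

sn(u+v)=0.4901905948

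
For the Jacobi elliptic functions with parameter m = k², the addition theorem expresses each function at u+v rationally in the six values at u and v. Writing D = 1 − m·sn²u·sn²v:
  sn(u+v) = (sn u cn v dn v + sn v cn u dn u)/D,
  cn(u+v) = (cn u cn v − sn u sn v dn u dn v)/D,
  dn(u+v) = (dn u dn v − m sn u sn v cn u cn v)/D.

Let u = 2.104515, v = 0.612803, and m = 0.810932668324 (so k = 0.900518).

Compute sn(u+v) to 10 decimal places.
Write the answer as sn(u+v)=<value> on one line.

sn u = 0.9969711129029345, cn u = 0.07777274610738787, dn u = 0.4404229093084252
sn v = 0.5515847583245045, cn v = 0.8341188490761362, dn v = 0.8679154254197074
m = k² = 0.810932668324
D = 1 − m·sn²u·sn²v = 0.7547695133053083
sn(u+v) = (sn u·cn v·dn v + sn v·cn u·dn u)/D = 0.7406452463159194/0.7547695133053083 = 0.9812866487842951

sn(u+v)=0.9812866488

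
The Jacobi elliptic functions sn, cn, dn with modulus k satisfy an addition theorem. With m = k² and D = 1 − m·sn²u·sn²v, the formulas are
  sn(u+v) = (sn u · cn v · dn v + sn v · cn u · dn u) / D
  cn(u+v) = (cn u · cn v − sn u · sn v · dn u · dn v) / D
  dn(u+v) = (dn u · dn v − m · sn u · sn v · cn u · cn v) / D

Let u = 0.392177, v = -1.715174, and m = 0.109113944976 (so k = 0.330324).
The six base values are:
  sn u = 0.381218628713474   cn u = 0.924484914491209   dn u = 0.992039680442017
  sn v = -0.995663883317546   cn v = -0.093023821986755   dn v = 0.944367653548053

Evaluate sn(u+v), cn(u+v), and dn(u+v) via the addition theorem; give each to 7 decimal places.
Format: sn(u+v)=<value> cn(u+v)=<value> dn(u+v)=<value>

m = k² = 0.109113944976
D = 1 − m·sn²u·sn²v = 0.9842799473915537
sn(u+v) = (sn u·cn v·dn v + sn v·cn u·dn u)/D = -0.9466385115764777/0.9842799473915537 = -0.961757388317389
cn(u+v) = (cn u·cn v − sn u·sn v·dn u·dn v)/D = 0.2695970015363498/0.9842799473915537 = 0.2739027674502671
dn(u+v) = (dn u·dn v − m·sn u·sn v·cn u·cn v)/D = 0.9332884540973063/0.9842799473915537 = 0.948194115475602

sn(u+v)=-0.9617574 cn(u+v)=0.2739028 dn(u+v)=0.9481941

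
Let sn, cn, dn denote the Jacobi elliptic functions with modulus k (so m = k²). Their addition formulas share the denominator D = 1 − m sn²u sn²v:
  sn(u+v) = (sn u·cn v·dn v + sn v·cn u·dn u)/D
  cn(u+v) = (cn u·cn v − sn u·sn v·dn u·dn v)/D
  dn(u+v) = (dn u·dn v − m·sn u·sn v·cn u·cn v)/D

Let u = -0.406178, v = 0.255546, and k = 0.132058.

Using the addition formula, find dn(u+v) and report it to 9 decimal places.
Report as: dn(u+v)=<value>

sn u = -0.394928090527345, cn u = 0.9187120350318838, dn u = 0.9986390846703382
sn v = 0.2527273968048929, cn v = 0.9675375253209677, dn v = 0.9994429103743392
m = k² = 0.017439315364
D = 1 − m·sn²u·sn²v = 0.9998262718759353
dn(u+v) = (dn u·dn v − m·sn u·sn v·cn u·cn v)/D = 0.9996299551468237/0.9998262718759353 = 0.9998036491592251

dn(u+v)=0.999803649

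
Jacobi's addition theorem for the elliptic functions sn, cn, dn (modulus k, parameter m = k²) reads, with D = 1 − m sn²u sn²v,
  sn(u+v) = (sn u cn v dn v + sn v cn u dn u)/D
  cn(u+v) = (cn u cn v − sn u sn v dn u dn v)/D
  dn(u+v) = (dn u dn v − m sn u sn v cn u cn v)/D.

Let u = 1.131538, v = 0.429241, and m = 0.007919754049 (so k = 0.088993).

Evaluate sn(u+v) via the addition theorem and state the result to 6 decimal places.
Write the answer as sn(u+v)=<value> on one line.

sn(u+v)=0.999914

sn u = 0.9044376847977836, cn u = 0.4266057598270622, dn u = 0.9967555274922555
sn v = 0.4160892969537089, cn v = 0.9093237580535154, dn v = 0.9993141901231558
m = k² = 0.007919754049
D = 1 − m·sn²u·sn²v = 0.9988783894568311
sn(u+v) = (sn u·cn v·dn v + sn v·cn u·dn u)/D = 0.9987928231808802/0.9988783894568311 = 0.9999143376442478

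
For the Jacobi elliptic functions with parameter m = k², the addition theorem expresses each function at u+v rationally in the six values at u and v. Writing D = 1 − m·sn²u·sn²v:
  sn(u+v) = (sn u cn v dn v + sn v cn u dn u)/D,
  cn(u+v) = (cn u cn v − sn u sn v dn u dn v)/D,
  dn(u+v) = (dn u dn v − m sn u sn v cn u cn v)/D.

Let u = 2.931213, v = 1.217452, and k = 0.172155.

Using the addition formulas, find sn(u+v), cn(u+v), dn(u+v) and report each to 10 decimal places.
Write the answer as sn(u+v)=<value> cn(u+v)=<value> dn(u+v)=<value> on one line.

sn u = 0.2318609742468519, cn u = -0.9727489340119066, dn u = 0.9992030378589997
sn v = 0.9359110039911999, cn v = 0.3522365577395172, dn v = 0.9869345362340475
m = k² = 0.029637344025
D = 1 − m·sn²u·sn²v = 0.9986043911936241
sn(u+v) = (sn u·cn v·dn v + sn v·cn u·dn u)/D = -0.8290780158295372/0.9986043911936241 = -0.8302367014815013
cn(u+v) = (cn u·cn v − sn u·sn v·dn u·dn v)/D = -0.5566330692470096/0.9986043911936241 = -0.5574109969431142
dn(u+v) = (dn u·dn v − m·sn u·sn v·cn u·cn v)/D = 0.9883516066602993/0.9986043911936241 = 0.989732886592788

sn(u+v)=-0.8302367015 cn(u+v)=-0.5574109969 dn(u+v)=0.9897328866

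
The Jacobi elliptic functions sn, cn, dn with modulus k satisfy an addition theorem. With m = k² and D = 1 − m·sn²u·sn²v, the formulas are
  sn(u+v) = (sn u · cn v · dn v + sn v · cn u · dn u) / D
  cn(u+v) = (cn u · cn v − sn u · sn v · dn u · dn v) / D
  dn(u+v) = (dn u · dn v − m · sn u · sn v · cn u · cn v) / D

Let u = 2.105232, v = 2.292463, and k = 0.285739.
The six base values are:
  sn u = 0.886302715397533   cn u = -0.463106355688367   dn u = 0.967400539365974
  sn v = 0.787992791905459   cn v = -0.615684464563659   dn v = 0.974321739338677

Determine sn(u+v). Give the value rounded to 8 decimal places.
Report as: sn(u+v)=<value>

sn(u+v)=-0.92139253

m = k² = 0.081646776121
D = 1 − m·sn²u·sn²v = 0.9601757422223256
sn(u+v) = (sn u·cn v·dn v + sn v·cn u·dn u)/D = -0.8846987565345169/0.9601757422223256 = -0.9213925301704484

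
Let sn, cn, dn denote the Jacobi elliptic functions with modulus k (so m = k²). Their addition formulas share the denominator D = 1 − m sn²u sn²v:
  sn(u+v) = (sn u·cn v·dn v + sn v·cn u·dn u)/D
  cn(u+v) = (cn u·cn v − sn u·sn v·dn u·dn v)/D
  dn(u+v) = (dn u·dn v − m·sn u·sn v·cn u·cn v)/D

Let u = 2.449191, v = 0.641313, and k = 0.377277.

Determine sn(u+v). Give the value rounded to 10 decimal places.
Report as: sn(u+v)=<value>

sn(u+v)=0.1718460739

sn u = 0.7194124583563435, cn u = -0.6945831230037787, dn u = 0.9624616314061741
sn v = 0.5936299629399945, cn v = 0.8047381357310344, dn v = 0.9745976632956464
m = k² = 0.142337934729
D = 1 − m·sn²u·sn²v = 0.9740397903287453
sn(u+v) = (sn u·cn v·dn v + sn v·cn u·dn u)/D = 0.1673849138160314/0.9740397903287453 = 0.1718460739263412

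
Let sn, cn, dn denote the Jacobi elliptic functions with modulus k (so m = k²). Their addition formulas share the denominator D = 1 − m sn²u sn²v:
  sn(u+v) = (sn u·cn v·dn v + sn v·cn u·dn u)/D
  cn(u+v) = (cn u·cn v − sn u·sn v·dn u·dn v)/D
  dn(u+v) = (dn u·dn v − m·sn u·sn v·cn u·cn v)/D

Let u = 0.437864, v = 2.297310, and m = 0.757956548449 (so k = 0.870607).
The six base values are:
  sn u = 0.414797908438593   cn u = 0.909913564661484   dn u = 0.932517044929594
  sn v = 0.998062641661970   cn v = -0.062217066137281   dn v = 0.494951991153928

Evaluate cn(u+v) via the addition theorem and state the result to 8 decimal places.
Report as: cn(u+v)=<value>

m = k² = 0.757956548449
D = 1 − m·sn²u·sn²v = 0.8700928590012512
cn(u+v) = (cn u·cn v − sn u·sn v·dn u·dn v)/D = -0.24769170348381/0.8700928590012512 = -0.2846727230563948

cn(u+v)=-0.28467272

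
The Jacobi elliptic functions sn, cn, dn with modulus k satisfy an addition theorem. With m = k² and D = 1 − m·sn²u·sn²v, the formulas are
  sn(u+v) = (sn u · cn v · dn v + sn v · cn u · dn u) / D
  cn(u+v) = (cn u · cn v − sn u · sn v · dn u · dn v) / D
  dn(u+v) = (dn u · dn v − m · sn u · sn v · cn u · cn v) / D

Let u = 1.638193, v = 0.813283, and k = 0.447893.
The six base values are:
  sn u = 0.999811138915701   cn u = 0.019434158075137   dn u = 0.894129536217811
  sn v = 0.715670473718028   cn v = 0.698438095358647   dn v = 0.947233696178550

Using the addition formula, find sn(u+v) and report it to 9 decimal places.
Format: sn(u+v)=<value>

sn(u+v)=0.751033387

m = k² = 0.200608139449
D = 1 − m·sn²u·sn²v = 0.8972904818312706
sn(u+v) = (sn u·cn v·dn v + sn v·cn u·dn u)/D = 0.6738951098623239/0.8972904818312706 = 0.7510333871891503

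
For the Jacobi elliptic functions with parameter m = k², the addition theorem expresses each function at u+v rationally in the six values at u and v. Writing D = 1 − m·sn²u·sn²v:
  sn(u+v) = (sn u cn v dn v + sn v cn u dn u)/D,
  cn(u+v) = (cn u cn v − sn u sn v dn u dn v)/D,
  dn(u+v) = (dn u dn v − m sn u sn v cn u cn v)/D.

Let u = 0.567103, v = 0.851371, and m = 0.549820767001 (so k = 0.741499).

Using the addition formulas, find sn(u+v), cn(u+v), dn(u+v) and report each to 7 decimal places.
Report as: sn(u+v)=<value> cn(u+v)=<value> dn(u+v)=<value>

sn(u+v)=0.9463800 cn(u+v)=0.3230555 dn(u+v)=0.7124333

sn u = 0.5239954492234389, cn u = 0.8517210630207089, dn u = 0.9214309715227485
sn v = 0.7193888712780402, cn v = 0.6946075524217307, dn v = 0.8458466558772671
m = k² = 0.549820767001
D = 1 − m·sn²u·sn²v = 0.9218725589050813
sn(u+v) = (sn u·cn v·dn v + sn v·cn u·dn u)/D = 0.8724417641479112/0.9218725589050813 = 0.9463800128557036
cn(u+v) = (cn u·cn v − sn u·sn v·dn u·dn v)/D = 0.2978160221221871/0.9218725589050813 = 0.3230555235052301
dn(u+v) = (dn u·dn v − m·sn u·sn v·cn u·cn v)/D = 0.6567727090731864/0.9218725589050813 = 0.7124332997320616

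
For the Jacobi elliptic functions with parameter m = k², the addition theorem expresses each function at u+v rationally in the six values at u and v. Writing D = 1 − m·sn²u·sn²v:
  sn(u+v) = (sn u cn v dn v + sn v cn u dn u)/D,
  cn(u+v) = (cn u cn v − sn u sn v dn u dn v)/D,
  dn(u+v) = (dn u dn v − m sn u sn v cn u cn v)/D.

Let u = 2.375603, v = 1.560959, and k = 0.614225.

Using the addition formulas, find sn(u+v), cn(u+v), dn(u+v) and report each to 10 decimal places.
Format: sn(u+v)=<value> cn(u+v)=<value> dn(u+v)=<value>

sn u = 0.8798985745341079, cn u = -0.4751615499310155, dn u = 0.8413724705723795
sn v = 0.9873684588406303, cn v = 0.1584409242799303, dn v = 0.7951091219584933
m = k² = 0.377272350625
D = 1 − m·sn²u·sn²v = 0.7152401826775559
sn(u+v) = (sn u·cn v·dn v + sn v·cn u·dn u)/D = -0.2838902026150916/0.7152401826775559 = -0.3969159025047042
cn(u+v) = (cn u·cn v − sn u·sn v·dn u·dn v)/D = -0.6564867643568953/0.7152401826775559 = -0.917854981104791
dn(u+v) = (dn u·dn v − m·sn u·sn v·cn u·cn v)/D = 0.6936589682360907/0.7152401826775559 = 0.9698266191355828

sn(u+v)=-0.3969159025 cn(u+v)=-0.9178549811 dn(u+v)=0.9698266191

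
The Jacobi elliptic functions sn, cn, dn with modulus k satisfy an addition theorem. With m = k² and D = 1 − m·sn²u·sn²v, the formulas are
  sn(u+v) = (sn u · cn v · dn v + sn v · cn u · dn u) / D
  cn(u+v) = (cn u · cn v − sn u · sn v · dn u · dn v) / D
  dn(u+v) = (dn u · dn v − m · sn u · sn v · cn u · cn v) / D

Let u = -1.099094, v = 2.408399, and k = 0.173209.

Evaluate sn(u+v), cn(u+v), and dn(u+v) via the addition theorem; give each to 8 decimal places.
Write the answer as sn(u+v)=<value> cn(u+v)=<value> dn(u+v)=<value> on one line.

sn u = -0.888418188200828, cn u = 0.459034990903698, dn u = 0.9880892277959628
sn v = 0.6854553650359877, cn v = -0.7281146493124423, dn v = 0.9929269310332776
m = k² = 0.030001357681
D = 1 − m·sn²u·sn²v = 0.9888741256514291
sn(u+v) = (sn u·cn v·dn v + sn v·cn u·dn u)/D = 0.9531952359520183/0.9888741256514291 = 0.9639196852522488
cn(u+v) = (cn u·cn v − sn u·sn v·dn u·dn v)/D = 0.2632316062733626/0.9888741256514291 = 0.2661932388006983
dn(u+v) = (dn u·dn v − m·sn u·sn v·cn u·cn v)/D = 0.974994034896755/0.9888741256514291 = 0.9859637436205235

sn(u+v)=0.96391969 cn(u+v)=0.26619324 dn(u+v)=0.98596374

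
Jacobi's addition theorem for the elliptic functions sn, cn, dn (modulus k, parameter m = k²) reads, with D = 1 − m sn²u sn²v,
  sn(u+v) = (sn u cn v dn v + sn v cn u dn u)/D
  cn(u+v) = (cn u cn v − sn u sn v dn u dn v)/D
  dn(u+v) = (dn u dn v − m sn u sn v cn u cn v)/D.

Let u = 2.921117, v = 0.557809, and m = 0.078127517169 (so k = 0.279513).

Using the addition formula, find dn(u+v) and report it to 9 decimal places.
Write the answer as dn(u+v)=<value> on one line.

dn(u+v)=0.997159062

sn u = 0.2805754716232779, cn u = -0.9598319669209685, dn u = 0.9969200565170395
sn v = 0.5275274550551534, cn v = 0.8495379827665348, dn v = 0.9890693944419767
m = k² = 0.078127517169
D = 1 − m·sn²u·sn²v = 0.9982884343541462
dn(u+v) = (dn u·dn v − m·sn u·sn v·cn u·cn v)/D = 0.9954523590564745/0.9982884343541462 = 0.9971590622508749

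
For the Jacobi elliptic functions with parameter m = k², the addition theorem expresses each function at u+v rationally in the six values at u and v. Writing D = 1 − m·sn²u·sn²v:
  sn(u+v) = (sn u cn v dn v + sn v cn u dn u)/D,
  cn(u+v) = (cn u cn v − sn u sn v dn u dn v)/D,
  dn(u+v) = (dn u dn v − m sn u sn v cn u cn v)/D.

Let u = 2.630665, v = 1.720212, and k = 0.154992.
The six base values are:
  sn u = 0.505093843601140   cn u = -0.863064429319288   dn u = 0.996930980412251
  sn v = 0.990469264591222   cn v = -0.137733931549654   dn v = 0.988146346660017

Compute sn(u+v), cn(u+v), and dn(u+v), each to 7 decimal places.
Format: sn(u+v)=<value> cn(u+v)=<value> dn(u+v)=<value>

sn(u+v)=-0.9265298 cn(u+v)=-0.3762213 dn(u+v)=0.9896351

m = k² = 0.024022520064
D = 1 − m·sn²u·sn²v = 0.9939876435299047
sn(u+v) = (sn u·cn v·dn v + sn v·cn u·dn u)/D = -0.9209591928866592/0.9939876435299047 = -0.9265298204473621
cn(u+v) = (cn u·cn v − sn u·sn v·dn u·dn v)/D = -0.3739593567858493/0.9939876435299047 = -0.3762213335548356
dn(u+v) = (dn u·dn v − m·sn u·sn v·cn u·cn v)/D = 0.9836850891937664/0.9939876435299047 = 0.9896351283608001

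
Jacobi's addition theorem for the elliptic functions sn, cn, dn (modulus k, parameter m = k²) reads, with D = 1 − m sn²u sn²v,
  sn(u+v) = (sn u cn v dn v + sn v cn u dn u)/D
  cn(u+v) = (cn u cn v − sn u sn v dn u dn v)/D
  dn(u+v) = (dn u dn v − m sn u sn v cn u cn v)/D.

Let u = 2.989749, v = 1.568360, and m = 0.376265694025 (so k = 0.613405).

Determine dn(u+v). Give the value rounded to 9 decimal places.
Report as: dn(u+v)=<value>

sn u = 0.5004615315199448, cn u = -0.8657587744104655, dn u = 0.9517141576477795
sn v = 0.9883459087804585, cn v = 0.1522247174309401, dn v = 0.7952693077330874
m = k² = 0.376265694025
D = 1 − m·sn²u·sn²v = 0.9079436052638369
dn(u+v) = (dn u·dn v − m·sn u·sn v·cn u·cn v)/D = 0.7813967336466826/0.9079436052638369 = 0.8606225421011899

dn(u+v)=0.860622542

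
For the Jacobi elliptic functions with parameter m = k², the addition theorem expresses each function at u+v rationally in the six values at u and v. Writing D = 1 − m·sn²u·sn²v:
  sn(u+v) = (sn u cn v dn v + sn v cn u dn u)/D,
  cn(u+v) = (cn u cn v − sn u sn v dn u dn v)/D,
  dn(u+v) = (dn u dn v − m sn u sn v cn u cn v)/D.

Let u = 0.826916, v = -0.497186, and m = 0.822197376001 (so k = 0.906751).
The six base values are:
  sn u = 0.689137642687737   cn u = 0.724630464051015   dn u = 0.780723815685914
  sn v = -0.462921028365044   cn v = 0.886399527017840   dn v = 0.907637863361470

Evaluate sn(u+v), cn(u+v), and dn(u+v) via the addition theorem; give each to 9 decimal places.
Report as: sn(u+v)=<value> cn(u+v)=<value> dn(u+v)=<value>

m = k² = 0.822197376001
D = 1 − m·sn²u·sn²v = 0.9163238189704997
sn(u+v) = (sn u·cn v·dn v + sn v·cn u·dn u)/D = 0.2925405394316654/0.9163238189704997 = 0.3192545401257146
cn(u+v) = (cn u·cn v − sn u·sn v·dn u·dn v)/D = 0.8683716796405277/0.9163238189704997 = 0.9476690026634397
dn(u+v) = (dn u·dn v − m·sn u·sn v·cn u·cn v)/D = 0.8770893436438332/0.9163238189704997 = 0.9571827398629156

sn(u+v)=0.319254540 cn(u+v)=0.947669003 dn(u+v)=0.957182740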